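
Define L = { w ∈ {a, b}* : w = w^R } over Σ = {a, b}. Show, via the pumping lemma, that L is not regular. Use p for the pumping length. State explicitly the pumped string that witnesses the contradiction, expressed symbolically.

Suppose for contradiction that L is regular, and let p be the pumping length.
Take w = a^p b a^p, a palindrome of length 2p+1 ≥ p.
Write w = xyz as guaranteed by the lemma, with |xy| ≤ p and |y| ≥ 1.
Since the first p symbols of w are all a's and |xy| ≤ p, y lies entirely in the leading a-block: y = a^k for some k with 1 ≤ k ≤ p.
Pump with i = 2: xy^2z = a^{p+k} b a^p. Its reverse is a^p b a^{p+k}, which differs from xy^2z since k ≥ 1. So xy^2z is not a palindrome and xy^2z ∉ L.
This is a contradiction; hence L is not regular.

a^{p+k} b a^p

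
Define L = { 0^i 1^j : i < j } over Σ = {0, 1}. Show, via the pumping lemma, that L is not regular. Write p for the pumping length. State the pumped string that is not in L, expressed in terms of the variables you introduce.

Assume L is regular. Let p be the pumping length given by the pumping lemma.
Choose w = 0^p 1^{p+1} ∈ L, with |w| = 2p+1 ≥ p.
By the pumping lemma, w = xyz with |xy| ≤ p and |y| ≥ 1.
Since the first p symbols of w are all 0's and |xy| ≤ p, y lies entirely in the leading 0-block: y = 0^k for some k with 1 ≤ k ≤ p.
Consider xy^2z = 0^{p+k} 1^{p+1}. Since k ≥ 1, the 0-count p+k is at least p+1, so i < j fails; thus xy^2z ∉ L.
This contradicts the pumping lemma, so L is not regular.

0^{p+k} 1^{p+1}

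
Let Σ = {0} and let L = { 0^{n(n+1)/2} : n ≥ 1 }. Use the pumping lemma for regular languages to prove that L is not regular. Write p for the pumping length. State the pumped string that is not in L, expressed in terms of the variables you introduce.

0^{p(p+1)/2+k}

Assume L is regular; let p be its pumping constant.
Take w = 0^{p(p+1)/2} ∈ L with |w| = p(p+1)/2 ≥ p.
By the pumping lemma, w = xyz with |xy| ≤ p and y is nonempty.
Then y = 0^k for some k with 1 ≤ k ≤ p.
Pump with i = 2: xy^2z = 0^{p(p+1)/2+k}. Since 1 ≤ k ≤ p, p(p+1)/2 < p(p+1)/2+k ≤ p(p+1)/2+p < (p+1)(p+2)/2, so p(p+1)/2+k is strictly between consecutive triangular numbers. So xy^2z ∉ L.
This contradicts the pumping lemma, so L is not regular.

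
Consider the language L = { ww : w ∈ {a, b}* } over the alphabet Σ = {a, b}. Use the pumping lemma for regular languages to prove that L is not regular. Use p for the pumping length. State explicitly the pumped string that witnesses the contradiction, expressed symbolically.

Assume L is regular; let p be its pumping constant.
Take w = a^p b^p a^p b^p = uu where u = a^pb^p; then w ∈ L and |w| = 4p ≥ p.
Write w = xyz as guaranteed by the lemma, with |xy| ≤ p and |y| ≥ 1.
Since the first p symbols of w are all a's and |xy| ≤ p, y lies entirely in the leading a-block: y = a^k for some k with 1 ≤ k ≤ p.
Pump with i = 2: xy^2z = a^{p+k} b^p a^p b^p, of length 4p+k. Suppose this equals vv. The string starts with a and ends with b, so v does too; thus the boundary between the two copies of v is a b→a transition. There is exactly one such transition, at position 2p+k, so |v| = 2p+k and |vv| = 4p+2k ≠ 4p+k since k ≥ 1. So xy^2z ∉ L.
Contradiction. Therefore L is not regular.

a^{p+k} b^p a^p b^p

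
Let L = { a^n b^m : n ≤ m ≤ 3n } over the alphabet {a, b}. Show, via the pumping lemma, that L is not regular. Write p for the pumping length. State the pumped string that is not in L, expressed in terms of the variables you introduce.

a^{p+k} b^p

Assume L is regular; let p be its pumping constant.
Take w = a^p b^p ∈ L (since p ≤ p ≤ 3p), with |w| = 2p ≥ p.
By the pumping lemma, w = xyz with |xy| ≤ p and |y| ≥ 1.
Because |xy| ≤ p and w begins with p copies of a, we have y = a^k with 1 ≤ k ≤ p.
Pump with i = 2: xy^2z = a^{p+k} b^p. Now n = p+k > p = m, so the condition n ≤ m fails. Thus xy^2z ∉ L.
This is a contradiction; hence L is not regular.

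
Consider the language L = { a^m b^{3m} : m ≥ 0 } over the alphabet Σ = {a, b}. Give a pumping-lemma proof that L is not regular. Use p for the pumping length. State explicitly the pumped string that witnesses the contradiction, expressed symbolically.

Suppose for contradiction that L is regular, and let p be the pumping length.
Choose w = a^p b^{3p}, which is in L with |w| = 4p ≥ p.
The pumping lemma gives a decomposition w = xyz where |xy| ≤ p and |y| ≥ 1.
The first p characters of w are a's, so xy (and hence y) consists only of a's. Write y = a^k, 1 ≤ k ≤ p.
Pump with i = 2: xy^2z = a^{p+k} b^{3p}. For this to lie in L we would need 3p = 3(p+k), which forces k = 0. But k ≥ 1, so xy^2z ∉ L.
This contradicts the pumping lemma, so L is not regular.

a^{p+k} b^{3p}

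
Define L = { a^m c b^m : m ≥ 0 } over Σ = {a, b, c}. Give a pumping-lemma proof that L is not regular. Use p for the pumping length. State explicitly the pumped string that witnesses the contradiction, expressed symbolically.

a^{p+k} c b^p

Suppose for contradiction that L is regular, and let p be the pumping length.
Take w = a^p c b^p ∈ L with |w| = 2p+1 ≥ p.
Write w = xyz as guaranteed by the lemma, with |xy| ≤ p and y is nonempty.
Since the first p symbols of w are all a's and |xy| ≤ p, y lies entirely in the leading a-block: y = a^k for some k with 1 ≤ k ≤ p.
Pump with i = 2: xy^2z = a^{p+k} c b^p, which would require p+k = p. But k ≥ 1, so xy^2z ∉ L.
This contradicts the pumping lemma, so L is not regular.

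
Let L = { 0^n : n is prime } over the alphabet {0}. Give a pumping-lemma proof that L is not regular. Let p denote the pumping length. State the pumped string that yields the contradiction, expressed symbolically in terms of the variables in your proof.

Toward a contradiction, assume L is regular with pumping length p.
Let q be a prime with q ≥ p+2 (infinitely many primes exist), and take w = 0^q ∈ L with |w| = q ≥ p.
Write w = xyz as guaranteed by the lemma, with |xy| ≤ p and |y| ≥ 1.
Then y = 0^k for some k with 1 ≤ k ≤ p.
Since 1 ≤ k ≤ p, |xz| = q-k. Pump with i = q+1: |xy^{q+1}z| = (q-k)+(q+1)k = q+qk = q(1+k), which is composite (both factors ≥ 2). So xy^{q+1}z = 0^{q(1+k)} ∉ L.
This contradicts the pumping lemma, so L is not regular.

0^{q(1+k)}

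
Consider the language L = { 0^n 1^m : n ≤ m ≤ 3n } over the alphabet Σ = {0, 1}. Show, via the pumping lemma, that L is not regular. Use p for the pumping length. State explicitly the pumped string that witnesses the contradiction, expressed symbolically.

Suppose for contradiction that L is regular, and let p be the pumping length.
Take w = 0^p 1^p ∈ L (since p ≤ p ≤ 3p), with |w| = 2p ≥ p.
By the pumping lemma, w = xyz with |xy| ≤ p and |y| ≥ 1.
Because |xy| ≤ p and w begins with p copies of 0, we have y = 0^k with 1 ≤ k ≤ p.
Pump with i = 2: xy^2z = 0^{p+k} 1^p. Now n = p+k > p = m, so the condition n ≤ m fails. Thus xy^2z ∉ L.
This is a contradiction; hence L is not regular.

0^{p+k} 1^p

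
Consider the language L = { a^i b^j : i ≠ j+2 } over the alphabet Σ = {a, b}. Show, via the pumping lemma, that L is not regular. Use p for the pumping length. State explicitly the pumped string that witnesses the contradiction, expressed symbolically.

a^{p+p!} b^{p+p!-2}

Toward a contradiction, assume L is regular with pumping length p.
Choose w = a^p b^{p+p!-2}. Since p ≠ (p+p!-2)+2 = p+p!, w ∈ L; and |w| ≥ p.
Write w = xyz as guaranteed by the lemma, with |xy| ≤ p and |y| > 0.
Because |xy| ≤ p and w begins with p copies of a, we have y = a^k with 1 ≤ k ≤ p.
Since 1 ≤ k ≤ p, k divides p!; set t = 1 + p!/k. Then xy^t z has p + (p!/k)·k = p + p! copies of a. Now the a-count is p+p! and (b-count)+2 = (p+p!-2)+2 = p+p!, so i ≠ j+2 fails. So xy^t z = a^{p+p!} b^{p+p!-2} ∉ L.
Contradiction. Therefore L is not regular.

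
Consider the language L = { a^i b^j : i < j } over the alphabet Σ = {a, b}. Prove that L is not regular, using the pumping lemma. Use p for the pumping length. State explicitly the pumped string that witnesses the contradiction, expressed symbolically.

Suppose for contradiction that L is regular, and let p be the pumping length.
Choose w = a^p b^{p+1} ∈ L, with |w| = 2p+1 ≥ p.
Write w = xyz as guaranteed by the lemma, with |xy| ≤ p and y is nonempty.
Because |xy| ≤ p and w begins with p copies of a, we have y = a^k with 1 ≤ k ≤ p.
Consider xy^2z = a^{p+k} b^{p+1}. Since k ≥ 1, the a-count p+k is at least p+1, so i < j fails; thus xy^2z ∉ L.
Contradiction. Therefore L is not regular.

a^{p+k} b^{p+1}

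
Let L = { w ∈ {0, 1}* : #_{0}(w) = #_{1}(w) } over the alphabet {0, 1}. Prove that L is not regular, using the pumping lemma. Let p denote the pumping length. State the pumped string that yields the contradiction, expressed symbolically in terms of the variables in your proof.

0^{p+k} 1^p

Toward a contradiction, assume L is regular with pumping length p.
Choose w = 0^p 1^p ∈ L with |w| = 2p ≥ p.
The pumping lemma gives a decomposition w = xyz where |xy| ≤ p and |y| ≥ 1.
Since the first p symbols of w are all 0's and |xy| ≤ p, y lies entirely in the leading 0-block: y = 0^k for some k with 1 ≤ k ≤ p.
Pump with i = 2: xy^2z = 0^{p+k} 1^p has p+k occurrences of 0 but only p of 1. Since k ≥ 1 the counts differ, so xy^2z ∉ L.
Contradiction. Therefore L is not regular.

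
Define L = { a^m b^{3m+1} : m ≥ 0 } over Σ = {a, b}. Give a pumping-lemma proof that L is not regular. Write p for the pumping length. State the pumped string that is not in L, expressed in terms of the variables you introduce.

Assume L is regular. Let p be the pumping length given by the pumping lemma.
Take w = a^p b^{3p+1}. Then w ∈ L and |w| = 4p+1 ≥ p.
Write w = xyz as guaranteed by the lemma, with |xy| ≤ p and |y| > 0.
Since the first p symbols of w are all a's and |xy| ≤ p, y lies entirely in the leading a-block: y = a^k for some k with 1 ≤ k ≤ p.
Pump with i = 2: xy^2z = a^{p+k} b^{3p+1}. For this to lie in L we would need 3p+1 = 3(p+k)+1, which forces k = 0. But k ≥ 1, so xy^2z ∉ L.
This contradicts the pumping lemma, so L is not regular.

a^{p+k} b^{3p+1}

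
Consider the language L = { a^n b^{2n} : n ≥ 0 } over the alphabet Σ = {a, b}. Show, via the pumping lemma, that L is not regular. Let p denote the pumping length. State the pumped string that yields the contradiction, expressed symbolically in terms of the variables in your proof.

a^{p+k} b^{2p}

Toward a contradiction, assume L is regular with pumping length p.
Choose w = a^p b^{2p}, which is in L with |w| = 3p ≥ p.
Write w = xyz as guaranteed by the lemma, with |xy| ≤ p and |y| > 0.
Because |xy| ≤ p and w begins with p copies of a, we have y = a^k with 1 ≤ k ≤ p.
Pump with i = 2: xy^2z = a^{p+k} b^{2p}. For this to lie in L we would need 2p = 2(p+k), which forces k = 0. But k ≥ 1, so xy^2z ∉ L.
This contradicts the pumping lemma, so L is not regular.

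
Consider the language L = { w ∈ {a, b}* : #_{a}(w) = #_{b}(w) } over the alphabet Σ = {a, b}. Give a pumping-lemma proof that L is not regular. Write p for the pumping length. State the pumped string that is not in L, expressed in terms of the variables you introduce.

a^{p+k} b^p

Assume L is regular. Let p be the pumping length given by the pumping lemma.
Choose w = a^p b^p ∈ L with |w| = 2p ≥ p.
The pumping lemma gives a decomposition w = xyz where |xy| ≤ p and y is nonempty.
Because |xy| ≤ p and w begins with p copies of a, we have y = a^k with 1 ≤ k ≤ p.
Pump with i = 2: xy^2z = a^{p+k} b^p has p+k occurrences of a but only p of b. Since k ≥ 1 the counts differ, so xy^2z ∉ L.
This contradicts the pumping lemma, so L is not regular.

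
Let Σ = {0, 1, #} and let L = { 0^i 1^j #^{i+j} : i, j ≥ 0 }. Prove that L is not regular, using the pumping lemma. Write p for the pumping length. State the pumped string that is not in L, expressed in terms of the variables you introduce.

0^{p+k} 1^p #^{2p}

Suppose for contradiction that L is regular, and let p be the pumping length.
Take w = 0^p 1^p #^{2p} ∈ L (with i=j=p, i+j=2p), |w| = 4p ≥ p.
By the pumping lemma, w = xyz with |xy| ≤ p and |y| ≥ 1.
The first p characters of w are 0's, so xy (and hence y) consists only of 0's. Write y = 0^k, 1 ≤ k ≤ p.
Consider xy^2z = 0^{p+k} 1^p #^{2p}. Now the 0- and 1-counts sum to 2p+k, but the #-count is 2p ≠ 2p+k. So xy^2z ∉ L.
This contradicts the pumping lemma, so L is not regular.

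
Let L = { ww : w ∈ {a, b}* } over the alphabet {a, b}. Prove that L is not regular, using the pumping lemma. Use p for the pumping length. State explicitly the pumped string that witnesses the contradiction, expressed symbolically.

a^{p+k} b^p a^p b^p

Assume L is regular; let p be its pumping constant.
Take w = a^p b^p a^p b^p = uu where u = a^pb^p; then w ∈ L and |w| = 4p ≥ p.
Write w = xyz as guaranteed by the lemma, with |xy| ≤ p and |y| > 0.
Because |xy| ≤ p and w begins with p copies of a, we have y = a^k with 1 ≤ k ≤ p.
Pump with i = 2: xy^2z = a^{p+k} b^p a^p b^p, of length 4p+k. Suppose this equals vv. The string starts with a and ends with b, so v does too; thus the boundary between the two copies of v is a b→a transition. There is exactly one such transition, at position 2p+k, so |v| = 2p+k and |vv| = 4p+2k ≠ 4p+k since k ≥ 1. So xy^2z ∉ L.
This contradicts the pumping lemma, so L is not regular.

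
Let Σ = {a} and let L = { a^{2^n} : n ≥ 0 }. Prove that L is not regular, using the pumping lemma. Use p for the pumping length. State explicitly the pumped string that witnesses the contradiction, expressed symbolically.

Suppose for contradiction that L is regular, and let p be the pumping length.
Take w = a^{2^p} ∈ L with |w| = 2^p ≥ p.
By the pumping lemma, w = xyz with |xy| ≤ p and |y| ≥ 1.
Then y = a^k for some k with 1 ≤ k ≤ p.
Pump with i = 2: xy^2z = a^{2^p+k}. Since 1 ≤ k ≤ p < 2^p, we have 2^p < 2^p+k < 2^{p+1}, so 2^p+k is not a power of 2. So xy^2z ∉ L.
Contradiction. Therefore L is not regular.

a^{2^p+k}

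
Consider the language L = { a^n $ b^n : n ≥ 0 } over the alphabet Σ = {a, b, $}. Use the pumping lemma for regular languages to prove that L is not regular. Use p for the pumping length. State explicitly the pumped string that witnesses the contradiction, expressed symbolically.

Toward a contradiction, assume L is regular with pumping length p.
Take w = a^p $ b^p ∈ L with |w| = 2p+1 ≥ p.
Write w = xyz as guaranteed by the lemma, with |xy| ≤ p and |y| ≥ 1.
Since the first p symbols of w are all a's and |xy| ≤ p, y lies entirely in the leading a-block: y = a^k for some k with 1 ≤ k ≤ p.
Pump with i = 2: xy^2z = a^{p+k} $ b^p, which would require p+k = p. But k ≥ 1, so xy^2z ∉ L.
This contradicts the pumping lemma, so L is not regular.

a^{p+k} $ b^p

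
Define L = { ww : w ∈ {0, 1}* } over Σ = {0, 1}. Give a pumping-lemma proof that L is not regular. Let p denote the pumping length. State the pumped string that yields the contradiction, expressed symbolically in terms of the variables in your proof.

0^{p+k} 1^p 0^p 1^p

Assume L is regular; let p be its pumping constant.
Take w = 0^p 1^p 0^p 1^p = uu where u = 0^p1^p; then w ∈ L and |w| = 4p ≥ p.
Write w = xyz as guaranteed by the lemma, with |xy| ≤ p and |y| > 0.
Because |xy| ≤ p and w begins with p copies of 0, we have y = 0^k with 1 ≤ k ≤ p.
Pump with i = 2: xy^2z = 0^{p+k} 1^p 0^p 1^p, of length 4p+k. Suppose this equals vv. The string starts with 0 and ends with 1, so v does too; thus the boundary between the two copies of v is a 1→0 transition. There is exactly one such transition, at position 2p+k, so |v| = 2p+k and |vv| = 4p+2k ≠ 4p+k since k ≥ 1. So xy^2z ∉ L.
This contradicts the pumping lemma, so L is not regular.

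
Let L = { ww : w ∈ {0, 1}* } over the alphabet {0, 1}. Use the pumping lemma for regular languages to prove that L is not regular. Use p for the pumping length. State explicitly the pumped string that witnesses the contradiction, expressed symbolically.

0^{p+k} 1^p 0^p 1^p

Suppose for contradiction that L is regular, and let p be the pumping length.
Take w = 0^p 1^p 0^p 1^p = uu where u = 0^p1^p; then w ∈ L and |w| = 4p ≥ p.
The pumping lemma gives a decomposition w = xyz where |xy| ≤ p and y is nonempty.
The first p characters of w are 0's, so xy (and hence y) consists only of 0's. Write y = 0^k, 1 ≤ k ≤ p.
Pump with i = 2: xy^2z = 0^{p+k} 1^p 0^p 1^p, of length 4p+k. Suppose this equals vv. The string starts with 0 and ends with 1, so v does too; thus the boundary between the two copies of v is a 1→0 transition. There is exactly one such transition, at position 2p+k, so |v| = 2p+k and |vv| = 4p+2k ≠ 4p+k since k ≥ 1. So xy^2z ∉ L.
Contradiction. Therefore L is not regular.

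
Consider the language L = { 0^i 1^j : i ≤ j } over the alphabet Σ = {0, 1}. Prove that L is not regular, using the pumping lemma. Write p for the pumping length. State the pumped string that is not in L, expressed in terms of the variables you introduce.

0^{p+k} 1^p

Toward a contradiction, assume L is regular with pumping length p.
Choose w = 0^p 1^p ∈ L, with |w| = 2p ≥ p.
The pumping lemma gives a decomposition w = xyz where |xy| ≤ p and |y| ≥ 1.
The first p characters of w are 0's, so xy (and hence y) consists only of 0's. Write y = 0^k, 1 ≤ k ≤ p.
Consider xy^2z = 0^{p+k} 1^p. Since k ≥ 1, the 0-count p+k exceeds the 1-count p, so i ≤ j fails; thus xy^2z ∉ L.
Contradiction. Therefore L is not regular.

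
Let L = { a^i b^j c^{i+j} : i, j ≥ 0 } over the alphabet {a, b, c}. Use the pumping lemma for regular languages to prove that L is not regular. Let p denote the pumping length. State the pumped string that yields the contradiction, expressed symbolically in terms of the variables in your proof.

Assume L is regular. Let p be the pumping length given by the pumping lemma.
Take w = a^p b^p c^{2p} ∈ L (with i=j=p, i+j=2p), |w| = 4p ≥ p.
By the pumping lemma, w = xyz with |xy| ≤ p and |y| > 0.
Since the first p symbols of w are all a's and |xy| ≤ p, y lies entirely in the leading a-block: y = a^k for some k with 1 ≤ k ≤ p.
Consider xy^2z = a^{p+k} b^p c^{2p}. Now the a- and b-counts sum to 2p+k, but the c-count is 2p ≠ 2p+k. So xy^2z ∉ L.
This contradicts the pumping lemma, so L is not regular.

a^{p+k} b^p c^{2p}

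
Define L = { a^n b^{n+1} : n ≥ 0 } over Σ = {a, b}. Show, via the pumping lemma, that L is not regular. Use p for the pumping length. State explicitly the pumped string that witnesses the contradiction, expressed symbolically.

Assume L is regular; let p be its pumping constant.
Take w = a^p b^{p+1}. Then w ∈ L and |w| = 2p+1 ≥ p.
The pumping lemma gives a decomposition w = xyz where |xy| ≤ p and |y| ≥ 1.
Since the first p symbols of w are all a's and |xy| ≤ p, y lies entirely in the leading a-block: y = a^k for some k with 1 ≤ k ≤ p.
Pump with i = 2: xy^2z = a^{p+k} b^{p+1}. For this to lie in L we would need p+1 = (p+k)+1, which forces k = 0. But k ≥ 1, so xy^2z ∉ L.
This is a contradiction; hence L is not regular.

a^{p+k} b^{p+1}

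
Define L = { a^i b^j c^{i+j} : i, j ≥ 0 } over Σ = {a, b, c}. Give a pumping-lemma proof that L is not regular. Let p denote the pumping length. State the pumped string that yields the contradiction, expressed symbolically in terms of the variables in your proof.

a^{p+k} b^p c^{2p}

Toward a contradiction, assume L is regular with pumping length p.
Take w = a^p b^p c^{2p} ∈ L (with i=j=p, i+j=2p), |w| = 4p ≥ p.
By the pumping lemma, w = xyz with |xy| ≤ p and |y| > 0.
The first p characters of w are a's, so xy (and hence y) consists only of a's. Write y = a^k, 1 ≤ k ≤ p.
Consider xy^2z = a^{p+k} b^p c^{2p}. Now the a- and b-counts sum to 2p+k, but the c-count is 2p ≠ 2p+k. So xy^2z ∉ L.
This is a contradiction; hence L is not regular.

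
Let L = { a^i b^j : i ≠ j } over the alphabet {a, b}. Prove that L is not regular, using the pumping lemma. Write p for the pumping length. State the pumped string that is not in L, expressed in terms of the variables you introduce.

a^{p+p!} b^{p+p!}

Suppose for contradiction that L is regular, and let p be the pumping length.
Choose w = a^p b^{p+p!}. Since p ≠ p+p!, w ∈ L; and |w| ≥ p.
The pumping lemma gives a decomposition w = xyz where |xy| ≤ p and y is nonempty.
Because |xy| ≤ p and w begins with p copies of a, we have y = a^k with 1 ≤ k ≤ p.
Since 1 ≤ k ≤ p, k divides p!; set t = 1 + p!/k. Then xy^t z has p + (p!/k)·k = p + p! copies of a. Now the a-count equals the b-count, so i ≠ j fails. So xy^t z = a^{p+p!} b^{p+p!} ∉ L.
Contradiction. Therefore L is not regular.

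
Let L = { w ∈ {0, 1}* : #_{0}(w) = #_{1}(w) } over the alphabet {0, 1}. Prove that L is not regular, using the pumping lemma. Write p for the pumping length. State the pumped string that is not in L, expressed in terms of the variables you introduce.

0^{p+k} 1^p

Assume L is regular; let p be its pumping constant.
Choose w = 0^p 1^p ∈ L with |w| = 2p ≥ p.
By the pumping lemma, w = xyz with |xy| ≤ p and |y| ≥ 1.
The first p characters of w are 0's, so xy (and hence y) consists only of 0's. Write y = 0^k, 1 ≤ k ≤ p.
Pump with i = 2: xy^2z = 0^{p+k} 1^p has p+k occurrences of 0 but only p of 1. Since k ≥ 1 the counts differ, so xy^2z ∉ L.
This is a contradiction; hence L is not regular.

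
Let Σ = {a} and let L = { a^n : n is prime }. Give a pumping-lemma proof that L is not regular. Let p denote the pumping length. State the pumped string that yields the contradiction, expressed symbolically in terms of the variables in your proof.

Assume L is regular. Let p be the pumping length given by the pumping lemma.
Let q be a prime with q ≥ p+2 (infinitely many primes exist), and take w = a^q ∈ L with |w| = q ≥ p.
The pumping lemma gives a decomposition w = xyz where |xy| ≤ p and |y| > 0.
Then y = a^k for some k with 1 ≤ k ≤ p.
Since 1 ≤ k ≤ p, |xz| = q-k. Pump with i = q+1: |xy^{q+1}z| = (q-k)+(q+1)k = q+qk = q(1+k), which is composite (both factors ≥ 2). So xy^{q+1}z = a^{q(1+k)} ∉ L.
Contradiction. Therefore L is not regular.

a^{q(1+k)}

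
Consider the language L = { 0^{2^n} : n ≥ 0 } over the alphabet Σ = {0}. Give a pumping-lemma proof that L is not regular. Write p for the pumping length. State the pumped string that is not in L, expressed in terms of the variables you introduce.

Assume L is regular. Let p be the pumping length given by the pumping lemma.
Take w = 0^{2^p} ∈ L with |w| = 2^p ≥ p.
The pumping lemma gives a decomposition w = xyz where |xy| ≤ p and y is nonempty.
Then y = 0^k for some k with 1 ≤ k ≤ p.
Pump with i = 2: xy^2z = 0^{2^p+k}. Since 1 ≤ k ≤ p < 2^p, we have 2^p < 2^p+k < 2^{p+1}, so 2^p+k is not a power of 2. So xy^2z ∉ L.
This contradicts the pumping lemma, so L is not regular.

0^{2^p+k}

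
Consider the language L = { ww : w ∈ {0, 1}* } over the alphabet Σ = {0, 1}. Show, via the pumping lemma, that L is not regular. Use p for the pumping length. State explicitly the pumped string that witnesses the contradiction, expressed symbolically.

Toward a contradiction, assume L is regular with pumping length p.
Take w = 0^p 1^p 0^p 1^p = uu where u = 0^p1^p; then w ∈ L and |w| = 4p ≥ p.
The pumping lemma gives a decomposition w = xyz where |xy| ≤ p and y is nonempty.
Because |xy| ≤ p and w begins with p copies of 0, we have y = 0^k with 1 ≤ k ≤ p.
Pump with i = 2: xy^2z = 0^{p+k} 1^p 0^p 1^p, of length 4p+k. Suppose this equals vv. The string starts with 0 and ends with 1, so v does too; thus the boundary between the two copies of v is a 1→0 transition. There is exactly one such transition, at position 2p+k, so |v| = 2p+k and |vv| = 4p+2k ≠ 4p+k since k ≥ 1. So xy^2z ∉ L.
Contradiction. Therefore L is not regular.

0^{p+k} 1^p 0^p 1^p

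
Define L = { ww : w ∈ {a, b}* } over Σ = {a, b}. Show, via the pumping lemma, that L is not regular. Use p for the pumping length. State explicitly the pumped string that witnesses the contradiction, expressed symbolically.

a^{p+k} b^p a^p b^p

Toward a contradiction, assume L is regular with pumping length p.
Take w = a^p b^p a^p b^p = uu where u = a^pb^p; then w ∈ L and |w| = 4p ≥ p.
Write w = xyz as guaranteed by the lemma, with |xy| ≤ p and |y| ≥ 1.
Since the first p symbols of w are all a's and |xy| ≤ p, y lies entirely in the leading a-block: y = a^k for some k with 1 ≤ k ≤ p.
Pump with i = 2: xy^2z = a^{p+k} b^p a^p b^p, of length 4p+k. Suppose this equals vv. The string starts with a and ends with b, so v does too; thus the boundary between the two copies of v is a b→a transition. There is exactly one such transition, at position 2p+k, so |v| = 2p+k and |vv| = 4p+2k ≠ 4p+k since k ≥ 1. So xy^2z ∉ L.
This contradicts the pumping lemma, so L is not regular.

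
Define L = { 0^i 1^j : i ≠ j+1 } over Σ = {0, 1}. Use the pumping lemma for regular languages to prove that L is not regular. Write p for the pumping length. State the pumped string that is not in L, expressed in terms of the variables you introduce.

0^{p+p!} 1^{p+p!-1}

Assume L is regular; let p be its pumping constant.
Choose w = 0^p 1^{p+p!-1}. Since p ≠ (p+p!-1)+1 = p+p!, w ∈ L; and |w| ≥ p.
Write w = xyz as guaranteed by the lemma, with |xy| ≤ p and |y| > 0.
Because |xy| ≤ p and w begins with p copies of 0, we have y = 0^k with 1 ≤ k ≤ p.
Since 1 ≤ k ≤ p, k divides p!; set t = 1 + p!/k. Then xy^t z has p + (p!/k)·k = p + p! copies of 0. Now the 0-count is p+p! and (1-count)+1 = (p+p!-1)+1 = p+p!, so i ≠ j+1 fails. So xy^t z = 0^{p+p!} 1^{p+p!-1} ∉ L.
This is a contradiction; hence L is not regular.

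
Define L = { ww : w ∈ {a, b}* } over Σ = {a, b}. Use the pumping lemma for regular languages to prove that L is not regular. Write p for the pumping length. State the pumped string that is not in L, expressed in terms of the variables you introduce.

Suppose for contradiction that L is regular, and let p be the pumping length.
Take w = a^p b^p a^p b^p = uu where u = a^pb^p; then w ∈ L and |w| = 4p ≥ p.
Write w = xyz as guaranteed by the lemma, with |xy| ≤ p and |y| ≥ 1.
Because |xy| ≤ p and w begins with p copies of a, we have y = a^k with 1 ≤ k ≤ p.
Pump with i = 2: xy^2z = a^{p+k} b^p a^p b^p, of length 4p+k. Suppose this equals vv. The string starts with a and ends with b, so v does too; thus the boundary between the two copies of v is a b→a transition. There is exactly one such transition, at position 2p+k, so |v| = 2p+k and |vv| = 4p+2k ≠ 4p+k since k ≥ 1. So xy^2z ∉ L.
This contradicts the pumping lemma, so L is not regular.

a^{p+k} b^p a^p b^p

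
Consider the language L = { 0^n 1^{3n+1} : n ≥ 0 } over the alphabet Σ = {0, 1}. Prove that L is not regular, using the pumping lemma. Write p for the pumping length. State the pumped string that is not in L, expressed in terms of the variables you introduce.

0^{p+k} 1^{3p+1}

Assume L is regular. Let p be the pumping length given by the pumping lemma.
Let w = 0^p 1^{3p+1} ∈ L; note |w| = 4p+1 ≥ p.
By the pumping lemma, w = xyz with |xy| ≤ p and |y| > 0.
The first p characters of w are 0's, so xy (and hence y) consists only of 0's. Write y = 0^k, 1 ≤ k ≤ p.
Pump with i = 2: xy^2z = 0^{p+k} 1^{3p+1}. For this to lie in L we would need 3p+1 = 3(p+k)+1, which forces k = 0. But k ≥ 1, so xy^2z ∉ L.
Contradiction. Therefore L is not regular.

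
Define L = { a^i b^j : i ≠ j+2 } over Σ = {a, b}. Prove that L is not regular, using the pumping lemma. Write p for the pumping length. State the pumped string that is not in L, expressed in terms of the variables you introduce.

a^{p+p!} b^{p+p!-2}

Suppose for contradiction that L is regular, and let p be the pumping length.
Choose w = a^p b^{p+p!-2}. Since p ≠ (p+p!-2)+2 = p+p!, w ∈ L; and |w| ≥ p.
Write w = xyz as guaranteed by the lemma, with |xy| ≤ p and y is nonempty.
Since the first p symbols of w are all a's and |xy| ≤ p, y lies entirely in the leading a-block: y = a^k for some k with 1 ≤ k ≤ p.
Since 1 ≤ k ≤ p, k divides p!; set t = 1 + p!/k. Then xy^t z has p + (p!/k)·k = p + p! copies of a. Now the a-count is p+p! and (b-count)+2 = (p+p!-2)+2 = p+p!, so i ≠ j+2 fails. So xy^t z = a^{p+p!} b^{p+p!-2} ∉ L.
This is a contradiction; hence L is not regular.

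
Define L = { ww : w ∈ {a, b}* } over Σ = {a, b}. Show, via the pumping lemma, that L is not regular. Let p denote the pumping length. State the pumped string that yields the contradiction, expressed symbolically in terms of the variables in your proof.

Suppose for contradiction that L is regular, and let p be the pumping length.
Take w = a^p b^p a^p b^p = uu where u = a^pb^p; then w ∈ L and |w| = 4p ≥ p.
By the pumping lemma, w = xyz with |xy| ≤ p and y is nonempty.
The first p characters of w are a's, so xy (and hence y) consists only of a's. Write y = a^k, 1 ≤ k ≤ p.
Pump with i = 2: xy^2z = a^{p+k} b^p a^p b^p, of length 4p+k. Suppose this equals vv. The string starts with a and ends with b, so v does too; thus the boundary between the two copies of v is a b→a transition. There is exactly one such transition, at position 2p+k, so |v| = 2p+k and |vv| = 4p+2k ≠ 4p+k since k ≥ 1. So xy^2z ∉ L.
Contradiction. Therefore L is not regular.

a^{p+k} b^p a^p b^p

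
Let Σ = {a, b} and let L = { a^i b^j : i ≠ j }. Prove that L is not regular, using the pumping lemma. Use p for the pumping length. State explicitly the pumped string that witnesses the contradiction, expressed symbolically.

Assume L is regular. Let p be the pumping length given by the pumping lemma.
Choose w = a^p b^{p+p!}. Since p ≠ p+p!, w ∈ L; and |w| ≥ p.
Write w = xyz as guaranteed by the lemma, with |xy| ≤ p and |y| ≥ 1.
Because |xy| ≤ p and w begins with p copies of a, we have y = a^k with 1 ≤ k ≤ p.
Since 1 ≤ k ≤ p, k divides p!; set t = 1 + p!/k. Then xy^t z has p + (p!/k)·k = p + p! copies of a. Now the a-count equals the b-count, so i ≠ j fails. So xy^t z = a^{p+p!} b^{p+p!} ∉ L.
This contradicts the pumping lemma, so L is not regular.

a^{p+p!} b^{p+p!}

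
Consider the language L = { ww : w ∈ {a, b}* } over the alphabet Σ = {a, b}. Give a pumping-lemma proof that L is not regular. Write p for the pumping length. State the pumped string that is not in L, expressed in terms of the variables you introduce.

a^{p+k} b^p a^p b^p

Assume L is regular. Let p be the pumping length given by the pumping lemma.
Take w = a^p b^p a^p b^p = uu where u = a^pb^p; then w ∈ L and |w| = 4p ≥ p.
Write w = xyz as guaranteed by the lemma, with |xy| ≤ p and y is nonempty.
Since the first p symbols of w are all a's and |xy| ≤ p, y lies entirely in the leading a-block: y = a^k for some k with 1 ≤ k ≤ p.
Pump with i = 2: xy^2z = a^{p+k} b^p a^p b^p, of length 4p+k. Suppose this equals vv. The string starts with a and ends with b, so v does too; thus the boundary between the two copies of v is a b→a transition. There is exactly one such transition, at position 2p+k, so |v| = 2p+k and |vv| = 4p+2k ≠ 4p+k since k ≥ 1. So xy^2z ∉ L.
This contradicts the pumping lemma, so L is not regular.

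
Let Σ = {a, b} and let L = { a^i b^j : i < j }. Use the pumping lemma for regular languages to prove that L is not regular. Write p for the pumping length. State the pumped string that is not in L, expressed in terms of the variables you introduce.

a^{p+k} b^{p+1}

Toward a contradiction, assume L is regular with pumping length p.
Choose w = a^p b^{p+1} ∈ L, with |w| = 2p+1 ≥ p.
Write w = xyz as guaranteed by the lemma, with |xy| ≤ p and y is nonempty.
Because |xy| ≤ p and w begins with p copies of a, we have y = a^k with 1 ≤ k ≤ p.
Consider xy^2z = a^{p+k} b^{p+1}. Since k ≥ 1, the a-count p+k is at least p+1, so i < j fails; thus xy^2z ∉ L.
This is a contradiction; hence L is not regular.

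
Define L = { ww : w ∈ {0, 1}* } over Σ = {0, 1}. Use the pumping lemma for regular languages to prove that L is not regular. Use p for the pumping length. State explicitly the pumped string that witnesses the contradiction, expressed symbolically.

Assume L is regular. Let p be the pumping length given by the pumping lemma.
Take w = 0^p 1^p 0^p 1^p = uu where u = 0^p1^p; then w ∈ L and |w| = 4p ≥ p.
By the pumping lemma, w = xyz with |xy| ≤ p and |y| ≥ 1.
The first p characters of w are 0's, so xy (and hence y) consists only of 0's. Write y = 0^k, 1 ≤ k ≤ p.
Pump with i = 2: xy^2z = 0^{p+k} 1^p 0^p 1^p, of length 4p+k. Suppose this equals vv. The string starts with 0 and ends with 1, so v does too; thus the boundary between the two copies of v is a 1→0 transition. There is exactly one such transition, at position 2p+k, so |v| = 2p+k and |vv| = 4p+2k ≠ 4p+k since k ≥ 1. So xy^2z ∉ L.
This is a contradiction; hence L is not regular.

0^{p+k} 1^p 0^p 1^p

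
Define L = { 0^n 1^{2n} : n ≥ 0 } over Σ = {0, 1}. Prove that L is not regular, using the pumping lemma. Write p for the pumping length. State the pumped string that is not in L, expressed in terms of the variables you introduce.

0^{p+k} 1^{2p}

Assume L is regular; let p be its pumping constant.
Let w = 0^p 1^{2p} ∈ L; note |w| = 3p ≥ p.
Write w = xyz as guaranteed by the lemma, with |xy| ≤ p and |y| ≥ 1.
Since the first p symbols of w are all 0's and |xy| ≤ p, y lies entirely in the leading 0-block: y = 0^k for some k with 1 ≤ k ≤ p.
Pump with i = 2: xy^2z = 0^{p+k} 1^{2p}. For this to lie in L we would need 2p = 2(p+k), which forces k = 0. But k ≥ 1, so xy^2z ∉ L.
This is a contradiction; hence L is not regular.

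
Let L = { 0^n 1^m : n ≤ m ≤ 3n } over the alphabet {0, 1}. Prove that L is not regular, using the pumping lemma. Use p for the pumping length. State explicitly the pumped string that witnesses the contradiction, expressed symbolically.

Suppose for contradiction that L is regular, and let p be the pumping length.
Take w = 0^p 1^p ∈ L (since p ≤ p ≤ 3p), with |w| = 2p ≥ p.
By the pumping lemma, w = xyz with |xy| ≤ p and y is nonempty.
Because |xy| ≤ p and w begins with p copies of 0, we have y = 0^k with 1 ≤ k ≤ p.
Pump with i = 2: xy^2z = 0^{p+k} 1^p. Now n = p+k > p = m, so the condition n ≤ m fails. Thus xy^2z ∉ L.
This contradicts the pumping lemma, so L is not regular.

0^{p+k} 1^p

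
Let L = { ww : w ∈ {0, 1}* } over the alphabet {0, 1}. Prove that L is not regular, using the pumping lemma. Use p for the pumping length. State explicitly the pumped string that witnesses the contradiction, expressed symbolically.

Assume L is regular; let p be its pumping constant.
Take w = 0^p 1^p 0^p 1^p = uu where u = 0^p1^p; then w ∈ L and |w| = 4p ≥ p.
Write w = xyz as guaranteed by the lemma, with |xy| ≤ p and |y| > 0.
Because |xy| ≤ p and w begins with p copies of 0, we have y = 0^k with 1 ≤ k ≤ p.
Pump with i = 2: xy^2z = 0^{p+k} 1^p 0^p 1^p, of length 4p+k. Suppose this equals vv. The string starts with 0 and ends with 1, so v does too; thus the boundary between the two copies of v is a 1→0 transition. There is exactly one such transition, at position 2p+k, so |v| = 2p+k and |vv| = 4p+2k ≠ 4p+k since k ≥ 1. So xy^2z ∉ L.
Contradiction. Therefore L is not regular.

0^{p+k} 1^p 0^p 1^p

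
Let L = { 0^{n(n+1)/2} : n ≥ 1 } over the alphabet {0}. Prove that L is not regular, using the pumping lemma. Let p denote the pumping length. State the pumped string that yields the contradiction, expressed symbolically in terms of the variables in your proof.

0^{p(p+1)/2+k}

Toward a contradiction, assume L is regular with pumping length p.
Take w = 0^{p(p+1)/2} ∈ L with |w| = p(p+1)/2 ≥ p.
The pumping lemma gives a decomposition w = xyz where |xy| ≤ p and |y| ≥ 1.
Then y = 0^k for some k with 1 ≤ k ≤ p.
Pump with i = 2: xy^2z = 0^{p(p+1)/2+k}. Since 1 ≤ k ≤ p, p(p+1)/2 < p(p+1)/2+k ≤ p(p+1)/2+p < (p+1)(p+2)/2, so p(p+1)/2+k is strictly between consecutive triangular numbers. So xy^2z ∉ L.
Contradiction. Therefore L is not regular.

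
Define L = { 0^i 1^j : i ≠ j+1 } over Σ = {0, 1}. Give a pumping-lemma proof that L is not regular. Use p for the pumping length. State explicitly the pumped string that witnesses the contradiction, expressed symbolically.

Assume L is regular; let p be its pumping constant.
Choose w = 0^p 1^{p+p!-1}. Since p ≠ (p+p!-1)+1 = p+p!, w ∈ L; and |w| ≥ p.
By the pumping lemma, w = xyz with |xy| ≤ p and y is nonempty.
Because |xy| ≤ p and w begins with p copies of 0, we have y = 0^k with 1 ≤ k ≤ p.
Since 1 ≤ k ≤ p, k divides p!; set t = 1 + p!/k. Then xy^t z has p + (p!/k)·k = p + p! copies of 0. Now the 0-count is p+p! and (1-count)+1 = (p+p!-1)+1 = p+p!, so i ≠ j+1 fails. So xy^t z = 0^{p+p!} 1^{p+p!-1} ∉ L.
This is a contradiction; hence L is not regular.

0^{p+p!} 1^{p+p!-1}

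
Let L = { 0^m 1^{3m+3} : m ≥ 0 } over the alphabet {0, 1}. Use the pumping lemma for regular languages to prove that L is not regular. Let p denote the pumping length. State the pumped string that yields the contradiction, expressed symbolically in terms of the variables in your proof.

0^{p+k} 1^{3p+3}

Assume L is regular. Let p be the pumping length given by the pumping lemma.
Let w = 0^p 1^{3p+3} ∈ L; note |w| = 4p+3 ≥ p.
By the pumping lemma, w = xyz with |xy| ≤ p and |y| ≥ 1.
The first p characters of w are 0's, so xy (and hence y) consists only of 0's. Write y = 0^k, 1 ≤ k ≤ p.
Pump with i = 2: xy^2z = 0^{p+k} 1^{3p+3}. For this to lie in L we would need 3p+3 = 3(p+k)+3, which forces k = 0. But k ≥ 1, so xy^2z ∉ L.
Contradiction. Therefore L is not regular.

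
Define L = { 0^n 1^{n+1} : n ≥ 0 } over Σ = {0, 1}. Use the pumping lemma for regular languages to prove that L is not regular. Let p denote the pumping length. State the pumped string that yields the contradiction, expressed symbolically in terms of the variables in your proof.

0^{p+k} 1^{p+1}

Assume L is regular. Let p be the pumping length given by the pumping lemma.
Let w = 0^p 1^{p+1} ∈ L; note |w| = 2p+1 ≥ p.
By the pumping lemma, w = xyz with |xy| ≤ p and y is nonempty.
Because |xy| ≤ p and w begins with p copies of 0, we have y = 0^k with 1 ≤ k ≤ p.
Pump with i = 2: xy^2z = 0^{p+k} 1^{p+1}. For this to lie in L we would need p+1 = (p+k)+1, which forces k = 0. But k ≥ 1, so xy^2z ∉ L.
This is a contradiction; hence L is not regular.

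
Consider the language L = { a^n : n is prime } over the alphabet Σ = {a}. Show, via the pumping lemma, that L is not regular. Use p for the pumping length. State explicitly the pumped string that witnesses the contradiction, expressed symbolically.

Assume L is regular; let p be its pumping constant.
Let q be a prime with q ≥ p+2 (infinitely many primes exist), and take w = a^q ∈ L with |w| = q ≥ p.
By the pumping lemma, w = xyz with |xy| ≤ p and |y| > 0.
Then y = a^k for some k with 1 ≤ k ≤ p.
Since 1 ≤ k ≤ p, |xz| = q-k. Pump with i = q+1: |xy^{q+1}z| = (q-k)+(q+1)k = q+qk = q(1+k), which is composite (both factors ≥ 2). So xy^{q+1}z = a^{q(1+k)} ∉ L.
This is a contradiction; hence L is not regular.

a^{q(1+k)}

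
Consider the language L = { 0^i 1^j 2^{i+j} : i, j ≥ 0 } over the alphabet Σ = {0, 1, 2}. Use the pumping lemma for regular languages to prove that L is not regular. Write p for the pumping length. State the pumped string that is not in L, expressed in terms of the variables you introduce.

0^{p+k} 1^p 2^{2p}

Toward a contradiction, assume L is regular with pumping length p.
Take w = 0^p 1^p 2^{2p} ∈ L (with i=j=p, i+j=2p), |w| = 4p ≥ p.
By the pumping lemma, w = xyz with |xy| ≤ p and y is nonempty.
The first p characters of w are 0's, so xy (and hence y) consists only of 0's. Write y = 0^k, 1 ≤ k ≤ p.
Consider xy^2z = 0^{p+k} 1^p 2^{2p}. Now the 0- and 1-counts sum to 2p+k, but the 2-count is 2p ≠ 2p+k. So xy^2z ∉ L.
This contradicts the pumping lemma, so L is not regular.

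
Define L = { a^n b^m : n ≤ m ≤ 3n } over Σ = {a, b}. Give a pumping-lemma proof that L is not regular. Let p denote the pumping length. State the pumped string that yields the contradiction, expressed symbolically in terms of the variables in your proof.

a^{p+k} b^p

Assume L is regular; let p be its pumping constant.
Take w = a^p b^p ∈ L (since p ≤ p ≤ 3p), with |w| = 2p ≥ p.
By the pumping lemma, w = xyz with |xy| ≤ p and |y| > 0.
Because |xy| ≤ p and w begins with p copies of a, we have y = a^k with 1 ≤ k ≤ p.
Pump with i = 2: xy^2z = a^{p+k} b^p. Now n = p+k > p = m, so the condition n ≤ m fails. Thus xy^2z ∉ L.
Contradiction. Therefore L is not regular.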